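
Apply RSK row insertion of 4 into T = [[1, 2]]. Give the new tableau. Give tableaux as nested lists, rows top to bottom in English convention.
4 is larger than every entry of row 1, so it is appended to row 1. The new tableau is [[1, 2, 4]].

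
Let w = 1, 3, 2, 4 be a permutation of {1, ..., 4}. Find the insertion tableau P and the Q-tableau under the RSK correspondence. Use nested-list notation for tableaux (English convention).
Insert each entry of the permutation into P by Schensted row insertion, recording in Q the position of each new cell.

Insert 1: appended to row 1. P = [[1]].
Insert 3: appended to row 1. P = [[1, 3]].
Insert 2: 2 bumps 3 from row 1; 3 starts row 2. P = [[1, 2], [3]].
Insert 4: appended to row 1. P = [[1, 2, 4], [3]].

So P = [[1, 2, 4], [3]], Q = [[1, 2, 4], [3]].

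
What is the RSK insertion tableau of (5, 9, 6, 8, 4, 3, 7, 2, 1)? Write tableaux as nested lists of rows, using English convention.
P = [[1, 6, 7], [2, 8], [3], [4], [5], [9]]

Insert 5: appended to row 1. P = [[5]].
Insert 9: appended to row 1. P = [[5, 9]].
Insert 6: 6 bumps 9 from row 1; 9 starts row 2. P = [[5, 6], [9]].
Insert 8: appended to row 1. P = [[5, 6, 8], [9]].
Insert 4: 4 bumps 5 from row 1; 5 bumps 9 from row 2; 9 starts row 3. P = [[4, 6, 8], [5], [9]].
Insert 3: 3 bumps 4 from row 1; 4 bumps 5 from row 2; 5 bumps 9 from row 3; 9 starts row 4. P = [[3, 6, 8], [4], [5], [9]].
Insert 7: 7 bumps 8 from row 1; 8 appends to row 2. P = [[3, 6, 7], [4, 8], [5], [9]].
Insert 2: 2 bumps 3 from row 1; 3 bumps 4 from row 2; 4 bumps 5 from row 3; 5 bumps 9 from row 4; 9 starts row 5. P = [[2, 6, 7], [3, 8], [4], [5], [9]].
Insert 1: 1 bumps 2 from row 1; 2 bumps 3 from row 2; 3 bumps 4 from row 3; 4 bumps 5 from row 4; 5 bumps 9 from row 5; 9 starts row 6. P = [[1, 6, 7], [2, 8], [3], [4], [5], [9]].

So P = [[1, 6, 7], [2, 8], [3], [4], [5], [9]].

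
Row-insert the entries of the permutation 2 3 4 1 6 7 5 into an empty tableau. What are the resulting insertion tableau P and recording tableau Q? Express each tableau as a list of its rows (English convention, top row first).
P = [[1, 3, 4, 5, 7], [2, 6]], Q = [[1, 2, 3, 5, 6], [4, 7]]

Insert each entry of the permutation into P by Schensted row insertion, recording in Q the position of each new cell.

Insert 2: appended to row 1. P = [[2]], Q = [[1]].
Insert 3: appended to row 1. P = [[2, 3]], Q = [[1, 2]].
Insert 4: appended to row 1. P = [[2, 3, 4]], Q = [[1, 2, 3]].
Insert 1: 1 bumps 2 from row 1; 2 starts row 2. P = [[1, 3, 4], [2]], Q = [[1, 2, 3], [4]].
Insert 6: appended to row 1. P = [[1, 3, 4, 6], [2]], Q = [[1, 2, 3, 5], [4]].
Insert 7: appended to row 1. P = [[1, 3, 4, 6, 7], [2]], Q = [[1, 2, 3, 5, 6], [4]].
Insert 5: 5 bumps 6 from row 1; 6 appends to row 2. P = [[1, 3, 4, 5, 7], [2, 6]], Q = [[1, 2, 3, 5, 6], [4, 7]].

So P = [[1, 3, 4, 5, 7], [2, 6]], Q = [[1, 2, 3, 5, 6], [4, 7]].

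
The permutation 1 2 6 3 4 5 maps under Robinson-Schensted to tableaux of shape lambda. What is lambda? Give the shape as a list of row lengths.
[5, 1]

Row-insert each entry into an empty tableau.

After inserting 1: P = [[1]].
After inserting 2: P = [[1, 2]].
After inserting 6: P = [[1, 2, 6]].
After inserting 3: P = [[1, 2, 3], [6]].
After inserting 4: P = [[1, 2, 3, 4], [6]].
After inserting 5: P = [[1, 2, 3, 4, 5], [6]].

The final insertion tableau P = [[1, 2, 3, 4, 5], [6]] has shape [5, 1].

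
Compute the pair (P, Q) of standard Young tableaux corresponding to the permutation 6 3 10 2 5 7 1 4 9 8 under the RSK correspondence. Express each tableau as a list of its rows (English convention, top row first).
P = [[1, 4, 7, 8], [2, 5, 9], [3, 10], [6]], Q = [[1, 3, 6, 9], [2, 5, 10], [4, 8], [7]]

Insert each entry of the permutation into P by Schensted row insertion, recording in Q the position of each new cell.

After inserting 6: P = [[6]].
After inserting 3: P = [[3], [6]].
After inserting 10: P = [[3, 10], [6]].
After inserting 2: P = [[2, 10], [3], [6]].
After inserting 5: P = [[2, 5], [3, 10], [6]].
After inserting 7: P = [[2, 5, 7], [3, 10], [6]].
After inserting 1: P = [[1, 5, 7], [2, 10], [3], [6]].
After inserting 4: P = [[1, 4, 7], [2, 5], [3, 10], [6]].
After inserting 9: P = [[1, 4, 7, 9], [2, 5], [3, 10], [6]].
After inserting 8: P = [[1, 4, 7, 8], [2, 5, 9], [3, 10], [6]].

So P = [[1, 4, 7, 8], [2, 5, 9], [3, 10], [6]], Q = [[1, 3, 6, 9], [2, 5, 10], [4, 8], [7]].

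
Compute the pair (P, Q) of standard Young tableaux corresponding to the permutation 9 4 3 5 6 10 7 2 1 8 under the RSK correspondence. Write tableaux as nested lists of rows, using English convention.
P = [[1, 5, 6, 7, 8], [2, 10], [3], [4], [9]], Q = [[1, 4, 5, 6, 10], [2, 7], [3], [8], [9]]

Insert each entry of the permutation into P by Schensted row insertion, recording in Q the position of each new cell.

Insert 9: appended to row 1. P = [[9]].
Insert 4: 4 bumps 9 from row 1; 9 starts row 2. P = [[4], [9]].
Insert 3: 3 bumps 4 from row 1; 4 bumps 9 from row 2; 9 starts row 3. P = [[3], [4], [9]].
Insert 5: appended to row 1. P = [[3, 5], [4], [9]].
Insert 6: appended to row 1. P = [[3, 5, 6], [4], [9]].
Insert 10: appended to row 1. P = [[3, 5, 6, 10], [4], [9]].
Insert 7: 7 bumps 10 from row 1; 10 appends to row 2. P = [[3, 5, 6, 7], [4, 10], [9]].
Insert 2: 2 bumps 3 from row 1; 3 bumps 4 from row 2; 4 bumps 9 from row 3; 9 starts row 4. P = [[2, 5, 6, 7], [3, 10], [4], [9]].
Insert 1: 1 bumps 2 from row 1; 2 bumps 3 from row 2; 3 bumps 4 from row 3; 4 bumps 9 from row 4; 9 starts row 5. P = [[1, 5, 6, 7], [2, 10], [3], [4], [9]].
Insert 8: appended to row 1. P = [[1, 5, 6, 7, 8], [2, 10], [3], [4], [9]].

So P = [[1, 5, 6, 7, 8], [2, 10], [3], [4], [9]], Q = [[1, 4, 5, 6, 10], [2, 7], [3], [8], [9]].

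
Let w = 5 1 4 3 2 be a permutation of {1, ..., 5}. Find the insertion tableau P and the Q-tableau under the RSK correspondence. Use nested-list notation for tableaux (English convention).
Insert each entry of the permutation into P by Schensted row insertion, recording in Q the position of each new cell.

After inserting 5: P = [[5]].
After inserting 1: P = [[1], [5]].
After inserting 4: P = [[1, 4], [5]].
After inserting 3: P = [[1, 3], [4], [5]].
After inserting 2: P = [[1, 2], [3], [4], [5]].

So P = [[1, 2], [3], [4], [5]], Q = [[1, 3], [2], [4], [5]].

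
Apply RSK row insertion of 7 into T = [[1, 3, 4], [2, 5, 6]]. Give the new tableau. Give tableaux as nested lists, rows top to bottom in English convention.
7 is larger than every entry of row 1, so it is appended to row 1. The new tableau is [[1, 3, 4, 7], [2, 5, 6]].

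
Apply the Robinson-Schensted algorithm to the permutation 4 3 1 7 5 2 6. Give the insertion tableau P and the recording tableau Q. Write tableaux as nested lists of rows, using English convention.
Insert each entry of the permutation into P by Schensted row insertion, recording in Q the position of each new cell.

Insert 4: appended to row 1. P = [[4]].
Insert 3: 3 bumps 4 from row 1; 4 starts row 2. P = [[3], [4]].
Insert 1: 1 bumps 3 from row 1; 3 bumps 4 from row 2; 4 starts row 3. P = [[1], [3], [4]].
Insert 7: appended to row 1. P = [[1, 7], [3], [4]].
Insert 5: 5 bumps 7 from row 1; 7 appends to row 2. P = [[1, 5], [3, 7], [4]].
Insert 2: 2 bumps 5 from row 1; 5 bumps 7 from row 2; 7 appends to row 3. P = [[1, 2], [3, 5], [4, 7]].
Insert 6: appended to row 1. P = [[1, 2, 6], [3, 5], [4, 7]].

So P = [[1, 2, 6], [3, 5], [4, 7]], Q = [[1, 4, 7], [2, 5], [3, 6]].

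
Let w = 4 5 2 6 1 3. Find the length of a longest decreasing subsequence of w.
3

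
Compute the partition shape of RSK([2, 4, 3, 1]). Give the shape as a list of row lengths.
[2, 1, 1]

Row-insert each entry into an empty tableau.

After inserting 2: P = [[2]].
After inserting 4: P = [[2, 4]].
After inserting 3: P = [[2, 3], [4]].
After inserting 1: P = [[1, 3], [2], [4]].

The final insertion tableau P = [[1, 3], [2], [4]] has shape [2, 1, 1].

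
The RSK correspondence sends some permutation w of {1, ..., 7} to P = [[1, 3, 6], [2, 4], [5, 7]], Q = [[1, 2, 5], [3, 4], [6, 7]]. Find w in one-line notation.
Reverse the RSK construction: for i from n down to 1, find the cell of Q containing i, remove the entry at that cell from P, and reverse-bump it up through P; the value ejected from row 1 is w(i).

Step i=7: Q has 7 at row 3, column 2; remove 7 from row 3 of P and reverse-bump: 7 enters row 2 and ejects 4; 4 enters row 1 and ejects 3. So w(7) = 3. P is now [[1, 4, 6], [2, 7], [5]].
Step i=6: Q has 6 at row 3, column 1; remove 5 from row 3 of P and reverse-bump: 5 enters row 2 and ejects 2; 2 enters row 1 and ejects 1. So w(6) = 1. P is now [[2, 4, 6], [5, 7]].
Step i=5: Q has 5 at row 1, column 3; remove that cell from P, ejecting 6. So w(5) = 6. P is now [[2, 4], [5, 7]].
Step i=4: Q has 4 at row 2, column 2; remove 7 from row 2 of P and reverse-bump: 7 enters row 1 and ejects 4. So w(4) = 4. P is now [[2, 7], [5]].
Step i=3: Q has 3 at row 2, column 1; remove 5 from row 2 of P and reverse-bump: 5 enters row 1 and ejects 2. So w(3) = 2. P is now [[5, 7]].
Step i=2: Q has 2 at row 1, column 2; remove that cell from P, ejecting 7. So w(2) = 7. P is now [[5]].
Step i=1: Q has 1 at row 1, column 1; remove that cell from P, ejecting 5. So w(1) = 5. P is now [].

So w = 5 7 2 4 6 1 3.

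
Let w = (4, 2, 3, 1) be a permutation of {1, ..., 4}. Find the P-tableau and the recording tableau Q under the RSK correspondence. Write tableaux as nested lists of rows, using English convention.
P = [[1, 3], [2], [4]], Q = [[1, 3], [2], [4]]

Insert each entry of the permutation into P by Schensted row insertion, recording in Q the position of each new cell.

Insert 4: appended to row 1. P = [[4]].
Insert 2: 2 bumps 4 from row 1; 4 starts row 2. P = [[2], [4]].
Insert 3: appended to row 1. P = [[2, 3], [4]].
Insert 1: 1 bumps 2 from row 1; 2 bumps 4 from row 2; 4 starts row 3. P = [[1, 3], [2], [4]].

So P = [[1, 3], [2], [4]], Q = [[1, 3], [2], [4]].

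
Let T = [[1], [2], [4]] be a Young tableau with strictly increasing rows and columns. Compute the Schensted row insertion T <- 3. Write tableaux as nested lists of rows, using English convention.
[[1, 3], [2], [4]]

3 is larger than every entry of row 1, so it is appended to row 1. The new tableau is [[1, 3], [2], [4]].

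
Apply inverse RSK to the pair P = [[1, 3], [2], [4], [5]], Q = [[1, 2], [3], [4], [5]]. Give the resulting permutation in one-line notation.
2 5 4 3 1

Reverse the RSK construction: for i from n down to 1, find the cell of Q containing i, remove the entry at that cell from P, and reverse-bump it up through P; the value ejected from row 1 is w(i).

Step i=5: Q has 5 at row 4, column 1; remove 5 from row 4 of P and reverse-bump: 5 enters row 3 and ejects 4; 4 enters row 2 and ejects 2; 2 enters row 1 and ejects 1. So w(5) = 1. P is now [[2, 3], [4], [5]].
Step i=4: Q has 4 at row 3, column 1; remove 5 from row 3 of P and reverse-bump: 5 enters row 2 and ejects 4; 4 enters row 1 and ejects 3. So w(4) = 3. P is now [[2, 4], [5]].
Step i=3: Q has 3 at row 2, column 1; remove 5 from row 2 of P and reverse-bump: 5 enters row 1 and ejects 4. So w(3) = 4. P is now [[2, 5]].
Step i=2: Q has 2 at row 1, column 2; remove that cell from P, ejecting 5. So w(2) = 5. P is now [[2]].
Step i=1: Q has 1 at row 1, column 1; remove that cell from P, ejecting 2. So w(1) = 2. P is now [].

So w = 2 5 4 3 1.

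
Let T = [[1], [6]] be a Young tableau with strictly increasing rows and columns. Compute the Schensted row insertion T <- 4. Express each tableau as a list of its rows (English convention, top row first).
4 is larger than every entry of row 1, so it is appended to row 1. The new tableau is [[1, 4], [6]].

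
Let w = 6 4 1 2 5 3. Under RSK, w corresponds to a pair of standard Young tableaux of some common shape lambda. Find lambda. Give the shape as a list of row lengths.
RSK row insertion gives P = [[1, 2, 3], [4, 5], [6]], which has shape [3, 2, 1].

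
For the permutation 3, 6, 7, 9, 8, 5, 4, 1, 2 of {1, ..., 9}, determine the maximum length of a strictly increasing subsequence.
4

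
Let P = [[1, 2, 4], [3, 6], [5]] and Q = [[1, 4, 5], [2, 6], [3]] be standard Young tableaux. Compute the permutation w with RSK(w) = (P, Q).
Reverse the RSK construction: for i from n down to 1, find the cell of Q containing i, remove the entry at that cell from P, and reverse-bump it up through P; the value ejected from row 1 is w(i).

Step i=6: Q has 6 at row 2, column 2; remove 6 from row 2 of P and reverse-bump: 6 enters row 1 and ejects 4. So w(6) = 4. P is now [[1, 2, 6], [3], [5]].
Step i=5: Q has 5 at row 1, column 3; remove that cell from P, ejecting 6. So w(5) = 6. P is now [[1, 2], [3], [5]].
Step i=4: Q has 4 at row 1, column 2; remove that cell from P, ejecting 2. So w(4) = 2. P is now [[1], [3], [5]].
Step i=3: Q has 3 at row 3, column 1; remove 5 from row 3 of P and reverse-bump: 5 enters row 2 and ejects 3; 3 enters row 1 and ejects 1. So w(3) = 1. P is now [[3], [5]].
Step i=2: Q has 2 at row 2, column 1; remove 5 from row 2 of P and reverse-bump: 5 enters row 1 and ejects 3. So w(2) = 3. P is now [[5]].
Step i=1: Q has 1 at row 1, column 1; remove that cell from P, ejecting 5. So w(1) = 5. P is now [].

So w = 5 3 1 2 6 4.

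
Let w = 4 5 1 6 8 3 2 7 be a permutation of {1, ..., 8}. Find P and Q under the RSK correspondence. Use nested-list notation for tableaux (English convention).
Insert each entry of the permutation into P by Schensted row insertion, recording in Q the position of each new cell.

Insert 4: appended to row 1. P = [[4]].
Insert 5: appended to row 1. P = [[4, 5]].
Insert 1: 1 bumps 4 from row 1; 4 starts row 2. P = [[1, 5], [4]].
Insert 6: appended to row 1. P = [[1, 5, 6], [4]].
Insert 8: appended to row 1. P = [[1, 5, 6, 8], [4]].
Insert 3: 3 bumps 5 from row 1; 5 appends to row 2. P = [[1, 3, 6, 8], [4, 5]].
Insert 2: 2 bumps 3 from row 1; 3 bumps 4 from row 2; 4 starts row 3. P = [[1, 2, 6, 8], [3, 5], [4]].
Insert 7: 7 bumps 8 from row 1; 8 appends to row 2. P = [[1, 2, 6, 7], [3, 5, 8], [4]].

So P = [[1, 2, 6, 7], [3, 5, 8], [4]], Q = [[1, 2, 4, 5], [3, 6, 8], [7]].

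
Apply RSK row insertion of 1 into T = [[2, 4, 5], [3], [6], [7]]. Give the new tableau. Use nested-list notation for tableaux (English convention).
In row 1, 1 replaces 2 (the leftmost entry greater than 1); 2 is bumped to row 2. In row 2, 2 replaces 3 (the leftmost entry greater than 2); 3 is bumped to row 3. In row 3, 3 replaces 6 (the leftmost entry greater than 3); 6 is bumped to row 4. In row 4, 6 replaces 7 (the leftmost entry greater than 6); 7 is bumped to row 5. 7 starts a new row 5. The new tableau is [[1, 4, 5], [2], [3], [6], [7]].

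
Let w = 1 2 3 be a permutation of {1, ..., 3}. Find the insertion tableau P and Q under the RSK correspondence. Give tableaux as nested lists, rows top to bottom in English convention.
P = [[1, 2, 3]], Q = [[1, 2, 3]]

Insert each entry of the permutation into P by Schensted row insertion, recording in Q the position of each new cell.

Insert 1: appended to row 1. P = [[1]].
Insert 2: appended to row 1. P = [[1, 2]].
Insert 3: appended to row 1. P = [[1, 2, 3]].

So P = [[1, 2, 3]], Q = [[1, 2, 3]].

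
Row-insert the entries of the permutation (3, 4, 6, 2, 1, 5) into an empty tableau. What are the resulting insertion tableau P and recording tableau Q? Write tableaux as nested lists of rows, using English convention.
P = [[1, 4, 5], [2, 6], [3]], Q = [[1, 2, 3], [4, 6], [5]]

Insert each entry of the permutation into P by Schensted row insertion, recording in Q the position of each new cell.

Insert 3: appended to row 1. P = [[3]].
Insert 4: appended to row 1. P = [[3, 4]].
Insert 6: appended to row 1. P = [[3, 4, 6]].
Insert 2: 2 bumps 3 from row 1; 3 starts row 2. P = [[2, 4, 6], [3]].
Insert 1: 1 bumps 2 from row 1; 2 bumps 3 from row 2; 3 starts row 3. P = [[1, 4, 6], [2], [3]].
Insert 5: 5 bumps 6 from row 1; 6 appends to row 2. P = [[1, 4, 5], [2, 6], [3]].

So P = [[1, 4, 5], [2, 6], [3]], Q = [[1, 2, 3], [4, 6], [5]].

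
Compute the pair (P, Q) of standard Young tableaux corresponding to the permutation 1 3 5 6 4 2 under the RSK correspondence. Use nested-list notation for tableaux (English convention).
P = [[1, 2, 4, 6], [3], [5]], Q = [[1, 2, 3, 4], [5], [6]]

Insert each entry of the permutation into P by Schensted row insertion, recording in Q the position of each new cell.

Insert 1: appended to row 1. P = [[1]].
Insert 3: appended to row 1. P = [[1, 3]].
Insert 5: appended to row 1. P = [[1, 3, 5]].
Insert 6: appended to row 1. P = [[1, 3, 5, 6]].
Insert 4: 4 bumps 5 from row 1; 5 starts row 2. P = [[1, 3, 4, 6], [5]].
Insert 2: 2 bumps 3 from row 1; 3 bumps 5 from row 2; 5 starts row 3. P = [[1, 2, 4, 6], [3], [5]].

So P = [[1, 2, 4, 6], [3], [5]], Q = [[1, 2, 3, 4], [5], [6]].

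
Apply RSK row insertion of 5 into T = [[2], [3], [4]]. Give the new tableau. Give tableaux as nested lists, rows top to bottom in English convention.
5 is larger than every entry of row 1, so it is appended to row 1. The new tableau is [[2, 5], [3], [4]].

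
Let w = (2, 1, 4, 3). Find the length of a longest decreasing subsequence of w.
2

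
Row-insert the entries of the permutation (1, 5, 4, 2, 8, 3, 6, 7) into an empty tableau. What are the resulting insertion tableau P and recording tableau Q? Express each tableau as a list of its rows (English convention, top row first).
P = [[1, 2, 3, 6, 7], [4, 8], [5]], Q = [[1, 2, 5, 7, 8], [3, 6], [4]]

Insert each entry of the permutation into P by Schensted row insertion, recording in Q the position of each new cell.

After inserting 1: P = [[1]].
After inserting 5: P = [[1, 5]].
After inserting 4: P = [[1, 4], [5]].
After inserting 2: P = [[1, 2], [4], [5]].
After inserting 8: P = [[1, 2, 8], [4], [5]].
After inserting 3: P = [[1, 2, 3], [4, 8], [5]].
After inserting 6: P = [[1, 2, 3, 6], [4, 8], [5]].
After inserting 7: P = [[1, 2, 3, 6, 7], [4, 8], [5]].

So P = [[1, 2, 3, 6, 7], [4, 8], [5]], Q = [[1, 2, 5, 7, 8], [3, 6], [4]].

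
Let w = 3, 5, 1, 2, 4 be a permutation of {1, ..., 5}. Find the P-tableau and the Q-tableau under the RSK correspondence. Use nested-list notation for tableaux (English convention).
Insert each entry of the permutation into P by Schensted row insertion, recording in Q the position of each new cell.

Insert 3: appended to row 1. P = [[3]].
Insert 5: appended to row 1. P = [[3, 5]].
Insert 1: 1 bumps 3 from row 1; 3 starts row 2. P = [[1, 5], [3]].
Insert 2: 2 bumps 5 from row 1; 5 appends to row 2. P = [[1, 2], [3, 5]].
Insert 4: appended to row 1. P = [[1, 2, 4], [3, 5]].

So P = [[1, 2, 4], [3, 5]], Q = [[1, 2, 5], [3, 4]].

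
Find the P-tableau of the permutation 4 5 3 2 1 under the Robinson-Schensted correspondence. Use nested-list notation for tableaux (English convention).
Insert 4: appended to row 1. P = [[4]].
Insert 5: appended to row 1. P = [[4, 5]].
Insert 3: 3 bumps 4 from row 1; 4 starts row 2. P = [[3, 5], [4]].
Insert 2: 2 bumps 3 from row 1; 3 bumps 4 from row 2; 4 starts row 3. P = [[2, 5], [3], [4]].
Insert 1: 1 bumps 2 from row 1; 2 bumps 3 from row 2; 3 bumps 4 from row 3; 4 starts row 4. P = [[1, 5], [2], [3], [4]].

So P = [[1, 5], [2], [3], [4]].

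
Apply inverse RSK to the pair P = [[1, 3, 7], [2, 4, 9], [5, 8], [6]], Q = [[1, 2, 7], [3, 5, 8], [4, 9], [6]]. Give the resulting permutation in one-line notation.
6 8 5 2 4 1 9 7 3

Reverse RSK: for i = n, n-1, ..., 1, locate i in Q, remove the corresponding corner cell from P, and reverse-bump its entry up through P; the value ejected from row 1 is w(i).

So w = 6 8 5 2 4 1 9 7 3.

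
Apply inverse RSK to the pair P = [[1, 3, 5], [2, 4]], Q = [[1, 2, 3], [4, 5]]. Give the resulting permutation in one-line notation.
Reverse the RSK construction: for i from n down to 1, find the cell of Q containing i, remove the entry at that cell from P, and reverse-bump it up through P; the value ejected from row 1 is w(i).

Step i=5: Q has 5 at row 2, column 2; remove 4 from row 2 of P and reverse-bump: 4 enters row 1 and ejects 3. So w(5) = 3. P is now [[1, 4, 5], [2]].
Step i=4: Q has 4 at row 2, column 1; remove 2 from row 2 of P and reverse-bump: 2 enters row 1 and ejects 1. So w(4) = 1. P is now [[2, 4, 5]].
Step i=3: Q has 3 at row 1, column 3; remove that cell from P, ejecting 5. So w(3) = 5. P is now [[2, 4]].
Step i=2: Q has 2 at row 1, column 2; remove that cell from P, ejecting 4. So w(2) = 4. P is now [[2]].
Step i=1: Q has 1 at row 1, column 1; remove that cell from P, ejecting 2. So w(1) = 2. P is now [].

So w = 2 4 5 1 3.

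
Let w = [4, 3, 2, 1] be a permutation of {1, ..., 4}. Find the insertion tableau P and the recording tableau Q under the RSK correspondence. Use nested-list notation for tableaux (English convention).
P = [[1], [2], [3], [4]], Q = [[1], [2], [3], [4]]

Insert each entry of the permutation into P by Schensted row insertion, recording in Q the position of each new cell.

Insert 4: appended to row 1. P = [[4]], Q = [[1]].
Insert 3: 3 bumps 4 from row 1; 4 starts row 2. P = [[3], [4]], Q = [[1], [2]].
Insert 2: 2 bumps 3 from row 1; 3 bumps 4 from row 2; 4 starts row 3. P = [[2], [3], [4]], Q = [[1], [2], [3]].
Insert 1: 1 bumps 2 from row 1; 2 bumps 3 from row 2; 3 bumps 4 from row 3; 4 starts row 4. P = [[1], [2], [3], [4]], Q = [[1], [2], [3], [4]].

So P = [[1], [2], [3], [4]], Q = [[1], [2], [3], [4]].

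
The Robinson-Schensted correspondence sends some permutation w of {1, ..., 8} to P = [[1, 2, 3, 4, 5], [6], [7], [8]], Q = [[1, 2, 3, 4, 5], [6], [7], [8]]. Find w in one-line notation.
1 2 3 4 8 7 6 5

Reverse the RSK construction: for i from n down to 1, find the cell of Q containing i, remove the entry at that cell from P, and reverse-bump it up through P; the value ejected from row 1 is w(i).

Step i=8: Q has 8 at row 4, column 1; remove 8 from row 4 of P and reverse-bump: 8 enters row 3 and ejects 7; 7 enters row 2 and ejects 6; 6 enters row 1 and ejects 5. So w(8) = 5. P is now [[1, 2, 3, 4, 6], [7], [8]].
Step i=7: Q has 7 at row 3, column 1; remove 8 from row 3 of P and reverse-bump: 8 enters row 2 and ejects 7; 7 enters row 1 and ejects 6. So w(7) = 6. P is now [[1, 2, 3, 4, 7], [8]].
Step i=6: Q has 6 at row 2, column 1; remove 8 from row 2 of P and reverse-bump: 8 enters row 1 and ejects 7. So w(6) = 7. P is now [[1, 2, 3, 4, 8]].
Step i=5: Q has 5 at row 1, column 5; remove that cell from P, ejecting 8. So w(5) = 8. P is now [[1, 2, 3, 4]].
Step i=4: Q has 4 at row 1, column 4; remove that cell from P, ejecting 4. So w(4) = 4. P is now [[1, 2, 3]].
Step i=3: Q has 3 at row 1, column 3; remove that cell from P, ejecting 3. So w(3) = 3. P is now [[1, 2]].
Step i=2: Q has 2 at row 1, column 2; remove that cell from P, ejecting 2. So w(2) = 2. P is now [[1]].
Step i=1: Q has 1 at row 1, column 1; remove that cell from P, ejecting 1. So w(1) = 1. P is now [].

So w = 1 2 3 4 8 7 6 5.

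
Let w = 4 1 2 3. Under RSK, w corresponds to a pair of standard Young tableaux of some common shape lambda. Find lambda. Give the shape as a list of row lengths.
[3, 1]

Row-insert each entry into an empty tableau.

After inserting 4: P = [[4]].
After inserting 1: P = [[1], [4]].
After inserting 2: P = [[1, 2], [4]].
After inserting 3: P = [[1, 2, 3], [4]].

The final insertion tableau P = [[1, 2, 3], [4]] has shape [3, 1].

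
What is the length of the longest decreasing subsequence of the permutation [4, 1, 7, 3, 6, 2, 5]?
3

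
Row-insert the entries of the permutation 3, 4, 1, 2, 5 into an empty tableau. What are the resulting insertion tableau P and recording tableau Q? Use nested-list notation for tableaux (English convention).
P = [[1, 2, 5], [3, 4]], Q = [[1, 2, 5], [3, 4]]

Insert each entry of the permutation into P by Schensted row insertion, recording in Q the position of each new cell.

Insert 3: appended to row 1. P = [[3]].
Insert 4: appended to row 1. P = [[3, 4]].
Insert 1: 1 bumps 3 from row 1; 3 starts row 2. P = [[1, 4], [3]].
Insert 2: 2 bumps 4 from row 1; 4 appends to row 2. P = [[1, 2], [3, 4]].
Insert 5: appended to row 1. P = [[1, 2, 5], [3, 4]].

So P = [[1, 2, 5], [3, 4]], Q = [[1, 2, 5], [3, 4]].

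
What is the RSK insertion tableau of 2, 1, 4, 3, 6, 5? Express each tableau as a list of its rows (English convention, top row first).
P = [[1, 3, 5], [2, 4, 6]]

Insert 2: appended to row 1. P = [[2]].
Insert 1: 1 bumps 2 from row 1; 2 starts row 2. P = [[1], [2]].
Insert 4: appended to row 1. P = [[1, 4], [2]].
Insert 3: 3 bumps 4 from row 1; 4 appends to row 2. P = [[1, 3], [2, 4]].
Insert 6: appended to row 1. P = [[1, 3, 6], [2, 4]].
Insert 5: 5 bumps 6 from row 1; 6 appends to row 2. P = [[1, 3, 5], [2, 4, 6]].

So P = [[1, 3, 5], [2, 4, 6]].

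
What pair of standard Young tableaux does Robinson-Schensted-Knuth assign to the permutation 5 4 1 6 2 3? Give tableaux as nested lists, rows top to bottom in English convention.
Insert each entry of the permutation into P by Schensted row insertion, recording in Q the position of each new cell.

Insert 5: appended to row 1. P = [[5]], Q = [[1]].
Insert 4: 4 bumps 5 from row 1; 5 starts row 2. P = [[4], [5]], Q = [[1], [2]].
Insert 1: 1 bumps 4 from row 1; 4 bumps 5 from row 2; 5 starts row 3. P = [[1], [4], [5]], Q = [[1], [2], [3]].
Insert 6: appended to row 1. P = [[1, 6], [4], [5]], Q = [[1, 4], [2], [3]].
Insert 2: 2 bumps 6 from row 1; 6 appends to row 2. P = [[1, 2], [4, 6], [5]], Q = [[1, 4], [2, 5], [3]].
Insert 3: appended to row 1. P = [[1, 2, 3], [4, 6], [5]], Q = [[1, 4, 6], [2, 5], [3]].

So P = [[1, 2, 3], [4, 6], [5]], Q = [[1, 4, 6], [2, 5], [3]].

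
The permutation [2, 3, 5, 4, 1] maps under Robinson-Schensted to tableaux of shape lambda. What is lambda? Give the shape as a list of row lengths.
Row-insert each entry into an empty tableau.

After inserting 2: P = [[2]].
After inserting 3: P = [[2, 3]].
After inserting 5: P = [[2, 3, 5]].
After inserting 4: P = [[2, 3, 4], [5]].
After inserting 1: P = [[1, 3, 4], [2], [5]].

The final insertion tableau P = [[1, 3, 4], [2], [5]] has shape [3, 1, 1].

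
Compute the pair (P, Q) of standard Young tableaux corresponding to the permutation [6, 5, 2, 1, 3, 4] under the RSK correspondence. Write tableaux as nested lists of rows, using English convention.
P = [[1, 3, 4], [2], [5], [6]], Q = [[1, 5, 6], [2], [3], [4]]

Insert each entry of the permutation into P by Schensted row insertion, recording in Q the position of each new cell.

Insert 6: appended to row 1. P = [[6]], Q = [[1]].
Insert 5: 5 bumps 6 from row 1; 6 starts row 2. P = [[5], [6]], Q = [[1], [2]].
Insert 2: 2 bumps 5 from row 1; 5 bumps 6 from row 2; 6 starts row 3. P = [[2], [5], [6]], Q = [[1], [2], [3]].
Insert 1: 1 bumps 2 from row 1; 2 bumps 5 from row 2; 5 bumps 6 from row 3; 6 starts row 4. P = [[1], [2], [5], [6]], Q = [[1], [2], [3], [4]].
Insert 3: appended to row 1. P = [[1, 3], [2], [5], [6]], Q = [[1, 5], [2], [3], [4]].
Insert 4: appended to row 1. P = [[1, 3, 4], [2], [5], [6]], Q = [[1, 5, 6], [2], [3], [4]].

So P = [[1, 3, 4], [2], [5], [6]], Q = [[1, 5, 6], [2], [3], [4]].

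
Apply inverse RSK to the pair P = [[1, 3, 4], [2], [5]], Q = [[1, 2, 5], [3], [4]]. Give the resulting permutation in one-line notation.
Reverse the RSK construction: for i from n down to 1, find the cell of Q containing i, remove the entry at that cell from P, and reverse-bump it up through P; the value ejected from row 1 is w(i).

Step i=5: Q has 5 at row 1, column 3; remove that cell from P, ejecting 4. So w(5) = 4. P is now [[1, 3], [2], [5]].
Step i=4: Q has 4 at row 3, column 1; remove 5 from row 3 of P and reverse-bump: 5 enters row 2 and ejects 2; 2 enters row 1 and ejects 1. So w(4) = 1. P is now [[2, 3], [5]].
Step i=3: Q has 3 at row 2, column 1; remove 5 from row 2 of P and reverse-bump: 5 enters row 1 and ejects 3. So w(3) = 3. P is now [[2, 5]].
Step i=2: Q has 2 at row 1, column 2; remove that cell from P, ejecting 5. So w(2) = 5. P is now [[2]].
Step i=1: Q has 1 at row 1, column 1; remove that cell from P, ejecting 2. So w(1) = 2. P is now [].

So w = 2 5 3 1 4.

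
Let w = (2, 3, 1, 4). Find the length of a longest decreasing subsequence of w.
2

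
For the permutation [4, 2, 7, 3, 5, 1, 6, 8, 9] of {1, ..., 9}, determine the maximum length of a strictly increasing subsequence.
6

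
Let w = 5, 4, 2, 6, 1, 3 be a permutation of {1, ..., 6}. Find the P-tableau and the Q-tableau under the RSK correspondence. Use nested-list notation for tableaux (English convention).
Insert each entry of the permutation into P by Schensted row insertion, recording in Q the position of each new cell.

Insert 5: appended to row 1. P = [[5]], Q = [[1]].
Insert 4: 4 bumps 5 from row 1; 5 starts row 2. P = [[4], [5]], Q = [[1], [2]].
Insert 2: 2 bumps 4 from row 1; 4 bumps 5 from row 2; 5 starts row 3. P = [[2], [4], [5]], Q = [[1], [2], [3]].
Insert 6: appended to row 1. P = [[2, 6], [4], [5]], Q = [[1, 4], [2], [3]].
Insert 1: 1 bumps 2 from row 1; 2 bumps 4 from row 2; 4 bumps 5 from row 3; 5 starts row 4. P = [[1, 6], [2], [4], [5]], Q = [[1, 4], [2], [3], [5]].
Insert 3: 3 bumps 6 from row 1; 6 appends to row 2. P = [[1, 3], [2, 6], [4], [5]], Q = [[1, 4], [2, 6], [3], [5]].

So P = [[1, 3], [2, 6], [4], [5]], Q = [[1, 4], [2, 6], [3], [5]].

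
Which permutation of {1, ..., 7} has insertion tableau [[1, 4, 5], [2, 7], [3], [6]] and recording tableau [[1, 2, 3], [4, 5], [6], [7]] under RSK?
3 6 7 4 5 2 1

Reverse RSK: for i = n, n-1, ..., 1, locate i in Q, remove the corresponding corner cell from P, and reverse-bump its entry up through P; the value ejected from row 1 is w(i).

So w = 3 6 7 4 5 2 1.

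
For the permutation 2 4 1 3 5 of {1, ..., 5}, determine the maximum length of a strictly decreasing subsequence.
2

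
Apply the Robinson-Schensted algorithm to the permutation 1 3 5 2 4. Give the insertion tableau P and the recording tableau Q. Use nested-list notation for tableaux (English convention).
Insert each entry of the permutation into P by Schensted row insertion, recording in Q the position of each new cell.

After inserting 1: P = [[1]].
After inserting 3: P = [[1, 3]].
After inserting 5: P = [[1, 3, 5]].
After inserting 2: P = [[1, 2, 5], [3]].
After inserting 4: P = [[1, 2, 4], [3, 5]].

So P = [[1, 2, 4], [3, 5]], Q = [[1, 2, 3], [4, 5]].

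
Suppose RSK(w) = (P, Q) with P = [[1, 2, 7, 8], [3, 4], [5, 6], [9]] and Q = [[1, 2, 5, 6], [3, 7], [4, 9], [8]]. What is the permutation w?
Reverse the RSK construction: for i from n down to 1, find the cell of Q containing i, remove the entry at that cell from P, and reverse-bump it up through P; the value ejected from row 1 is w(i).

Step i=9: Q has 9 at row 3, column 2; remove 6 from row 3 of P and reverse-bump: 6 enters row 2 and ejects 4; 4 enters row 1 and ejects 2. So w(9) = 2. P is now [[1, 4, 7, 8], [3, 6], [5], [9]].
Step i=8: Q has 8 at row 4, column 1; remove 9 from row 4 of P and reverse-bump: 9 enters row 3 and ejects 5; 5 enters row 2 and ejects 3; 3 enters row 1 and ejects 1. So w(8) = 1. P is now [[3, 4, 7, 8], [5, 6], [9]].
Step i=7: Q has 7 at row 2, column 2; remove 6 from row 2 of P and reverse-bump: 6 enters row 1 and ejects 4. So w(7) = 4. P is now [[3, 6, 7, 8], [5], [9]].
Step i=6: Q has 6 at row 1, column 4; remove that cell from P, ejecting 8. So w(6) = 8. P is now [[3, 6, 7], [5], [9]].
Step i=5: Q has 5 at row 1, column 3; remove that cell from P, ejecting 7. So w(5) = 7. P is now [[3, 6], [5], [9]].
Step i=4: Q has 4 at row 3, column 1; remove 9 from row 3 of P and reverse-bump: 9 enters row 2 and ejects 5; 5 enters row 1 and ejects 3. So w(4) = 3. P is now [[5, 6], [9]].
Step i=3: Q has 3 at row 2, column 1; remove 9 from row 2 of P and reverse-bump: 9 enters row 1 and ejects 6. So w(3) = 6. P is now [[5, 9]].
Step i=2: Q has 2 at row 1, column 2; remove that cell from P, ejecting 9. So w(2) = 9. P is now [[5]].
Step i=1: Q has 1 at row 1, column 1; remove that cell from P, ejecting 5. So w(1) = 5. P is now [].

So w = 5 9 6 3 7 8 4 1 2.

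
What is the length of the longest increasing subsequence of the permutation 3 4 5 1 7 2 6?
4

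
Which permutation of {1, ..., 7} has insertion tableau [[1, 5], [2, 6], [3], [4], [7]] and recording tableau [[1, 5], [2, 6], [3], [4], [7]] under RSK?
7 4 3 2 6 5 1

Reverse the RSK construction: for i from n down to 1, find the cell of Q containing i, remove the entry at that cell from P, and reverse-bump it up through P; the value ejected from row 1 is w(i).

Step i=7: Q has 7 at row 5, column 1; remove 7 from row 5 of P and reverse-bump: 7 enters row 4 and ejects 4; 4 enters row 3 and ejects 3; 3 enters row 2 and ejects 2; 2 enters row 1 and ejects 1. So w(7) = 1. P is now [[2, 5], [3, 6], [4], [7]].
Step i=6: Q has 6 at row 2, column 2; remove 6 from row 2 of P and reverse-bump: 6 enters row 1 and ejects 5. So w(6) = 5. P is now [[2, 6], [3], [4], [7]].
Step i=5: Q has 5 at row 1, column 2; remove that cell from P, ejecting 6. So w(5) = 6. P is now [[2], [3], [4], [7]].
Step i=4: Q has 4 at row 4, column 1; remove 7 from row 4 of P and reverse-bump: 7 enters row 3 and ejects 4; 4 enters row 2 and ejects 3; 3 enters row 1 and ejects 2. So w(4) = 2. P is now [[3], [4], [7]].
Step i=3: Q has 3 at row 3, column 1; remove 7 from row 3 of P and reverse-bump: 7 enters row 2 and ejects 4; 4 enters row 1 and ejects 3. So w(3) = 3. P is now [[4], [7]].
Step i=2: Q has 2 at row 2, column 1; remove 7 from row 2 of P and reverse-bump: 7 enters row 1 and ejects 4. So w(2) = 4. P is now [[7]].
Step i=1: Q has 1 at row 1, column 1; remove that cell from P, ejecting 7. So w(1) = 7. P is now [].

So w = 7 4 3 2 6 5 1.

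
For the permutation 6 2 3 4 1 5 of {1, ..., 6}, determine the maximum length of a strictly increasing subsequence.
4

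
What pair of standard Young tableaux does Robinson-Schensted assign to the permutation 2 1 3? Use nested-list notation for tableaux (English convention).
Insert each entry of the permutation into P by Schensted row insertion, recording in Q the position of each new cell.

Insert 2: appended to row 1. P = [[2]].
Insert 1: 1 bumps 2 from row 1; 2 starts row 2. P = [[1], [2]].
Insert 3: appended to row 1. P = [[1, 3], [2]].

So P = [[1, 3], [2]], Q = [[1, 3], [2]].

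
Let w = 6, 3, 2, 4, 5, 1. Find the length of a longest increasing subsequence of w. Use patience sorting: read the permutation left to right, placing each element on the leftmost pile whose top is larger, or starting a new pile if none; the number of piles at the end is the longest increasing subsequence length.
6: new pile. tops = [6]
3: onto pile 1 (replacing 6). tops = [3]
2: onto pile 1 (replacing 3). tops = [2]
4: new pile. tops = [2, 4]
5: new pile. tops = [2, 4, 5]
1: onto pile 1 (replacing 2). tops = [1, 4, 5]

3 piles, so the longest increasing subsequence has length 3.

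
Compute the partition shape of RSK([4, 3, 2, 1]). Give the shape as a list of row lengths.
Row-insert each entry into an empty tableau.

After inserting 4: P = [[4]].
After inserting 3: P = [[3], [4]].
After inserting 2: P = [[2], [3], [4]].
After inserting 1: P = [[1], [2], [3], [4]].

The final insertion tableau P = [[1], [2], [3], [4]] has shape [1, 1, 1, 1].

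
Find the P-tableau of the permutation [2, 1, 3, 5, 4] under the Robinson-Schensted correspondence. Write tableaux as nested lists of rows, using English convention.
P = [[1, 3, 4], [2, 5]]

After inserting 2: P = [[2]].
After inserting 1: P = [[1], [2]].
After inserting 3: P = [[1, 3], [2]].
After inserting 5: P = [[1, 3, 5], [2]].
After inserting 4: P = [[1, 3, 4], [2, 5]].

So P = [[1, 3, 4], [2, 5]].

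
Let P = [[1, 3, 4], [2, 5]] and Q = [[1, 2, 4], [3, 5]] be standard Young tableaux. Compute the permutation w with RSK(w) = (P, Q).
2 3 1 5 4

Reverse the RSK construction: for i from n down to 1, find the cell of Q containing i, remove the entry at that cell from P, and reverse-bump it up through P; the value ejected from row 1 is w(i).

Step i=5: Q has 5 at row 2, column 2; remove 5 from row 2 of P and reverse-bump: 5 enters row 1 and ejects 4. So w(5) = 4. P is now [[1, 3, 5], [2]].
Step i=4: Q has 4 at row 1, column 3; remove that cell from P, ejecting 5. So w(4) = 5. P is now [[1, 3], [2]].
Step i=3: Q has 3 at row 2, column 1; remove 2 from row 2 of P and reverse-bump: 2 enters row 1 and ejects 1. So w(3) = 1. P is now [[2, 3]].
Step i=2: Q has 2 at row 1, column 2; remove that cell from P, ejecting 3. So w(2) = 3. P is now [[2]].
Step i=1: Q has 1 at row 1, column 1; remove that cell from P, ejecting 2. So w(1) = 2. P is now [].

So w = 2 3 1 5 4.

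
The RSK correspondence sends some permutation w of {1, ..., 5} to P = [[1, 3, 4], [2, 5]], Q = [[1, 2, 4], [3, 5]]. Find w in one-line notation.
Reverse the RSK construction: for i from n down to 1, find the cell of Q containing i, remove the entry at that cell from P, and reverse-bump it up through P; the value ejected from row 1 is w(i).

Step i=5: Q has 5 at row 2, column 2; remove 5 from row 2 of P and reverse-bump: 5 enters row 1 and ejects 4. So w(5) = 4. P is now [[1, 3, 5], [2]].
Step i=4: Q has 4 at row 1, column 3; remove that cell from P, ejecting 5. So w(4) = 5. P is now [[1, 3], [2]].
Step i=3: Q has 3 at row 2, column 1; remove 2 from row 2 of P and reverse-bump: 2 enters row 1 and ejects 1. So w(3) = 1. P is now [[2, 3]].
Step i=2: Q has 2 at row 1, column 2; remove that cell from P, ejecting 3. So w(2) = 3. P is now [[2]].
Step i=1: Q has 1 at row 1, column 1; remove that cell from P, ejecting 2. So w(1) = 2. P is now [].

So w = 2 3 1 5 4.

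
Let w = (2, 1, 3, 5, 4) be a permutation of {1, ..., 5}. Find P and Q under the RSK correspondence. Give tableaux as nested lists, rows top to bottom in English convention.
P = [[1, 3, 4], [2, 5]], Q = [[1, 3, 4], [2, 5]]

Insert each entry of the permutation into P by Schensted row insertion, recording in Q the position of each new cell.

Insert 2: appended to row 1. P = [[2]].
Insert 1: 1 bumps 2 from row 1; 2 starts row 2. P = [[1], [2]].
Insert 3: appended to row 1. P = [[1, 3], [2]].
Insert 5: appended to row 1. P = [[1, 3, 5], [2]].
Insert 4: 4 bumps 5 from row 1; 5 appends to row 2. P = [[1, 3, 4], [2, 5]].

So P = [[1, 3, 4], [2, 5]], Q = [[1, 3, 4], [2, 5]].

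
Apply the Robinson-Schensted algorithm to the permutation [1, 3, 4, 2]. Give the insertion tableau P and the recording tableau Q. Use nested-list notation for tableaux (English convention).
Insert each entry of the permutation into P by Schensted row insertion, recording in Q the position of each new cell.

Insert 1: appended to row 1. P = [[1]].
Insert 3: appended to row 1. P = [[1, 3]].
Insert 4: appended to row 1. P = [[1, 3, 4]].
Insert 2: 2 bumps 3 from row 1; 3 starts row 2. P = [[1, 2, 4], [3]].

So P = [[1, 2, 4], [3]], Q = [[1, 2, 3], [4]].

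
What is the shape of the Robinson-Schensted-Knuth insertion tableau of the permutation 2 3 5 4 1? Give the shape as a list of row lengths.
[3, 1, 1]

Row-insert each entry into an empty tableau.

After inserting 2: P = [[2]].
After inserting 3: P = [[2, 3]].
After inserting 5: P = [[2, 3, 5]].
After inserting 4: P = [[2, 3, 4], [5]].
After inserting 1: P = [[1, 3, 4], [2], [5]].

The final insertion tableau P = [[1, 3, 4], [2], [5]] has shape [3, 1, 1].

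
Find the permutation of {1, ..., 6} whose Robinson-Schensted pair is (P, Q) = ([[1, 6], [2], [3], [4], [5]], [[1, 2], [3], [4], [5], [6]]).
Reverse the RSK construction: for i from n down to 1, find the cell of Q containing i, remove the entry at that cell from P, and reverse-bump it up through P; the value ejected from row 1 is w(i).

Step i=6: Q has 6 at row 5, column 1; remove 5 from row 5 of P and reverse-bump: 5 enters row 4 and ejects 4; 4 enters row 3 and ejects 3; 3 enters row 2 and ejects 2; 2 enters row 1 and ejects 1. So w(6) = 1. P is now [[2, 6], [3], [4], [5]].
Step i=5: Q has 5 at row 4, column 1; remove 5 from row 4 of P and reverse-bump: 5 enters row 3 and ejects 4; 4 enters row 2 and ejects 3; 3 enters row 1 and ejects 2. So w(5) = 2. P is now [[3, 6], [4], [5]].
Step i=4: Q has 4 at row 3, column 1; remove 5 from row 3 of P and reverse-bump: 5 enters row 2 and ejects 4; 4 enters row 1 and ejects 3. So w(4) = 3. P is now [[4, 6], [5]].
Step i=3: Q has 3 at row 2, column 1; remove 5 from row 2 of P and reverse-bump: 5 enters row 1 and ejects 4. So w(3) = 4. P is now [[5, 6]].
Step i=2: Q has 2 at row 1, column 2; remove that cell from P, ejecting 6. So w(2) = 6. P is now [[5]].
Step i=1: Q has 1 at row 1, column 1; remove that cell from P, ejecting 5. So w(1) = 5. P is now [].

So w = 5 6 4 3 2 1.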